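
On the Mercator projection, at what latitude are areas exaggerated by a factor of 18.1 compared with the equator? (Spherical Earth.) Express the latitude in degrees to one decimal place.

Mercator areal scale is sec²φ.
sec²φ = 18.1  ⇒  cos²φ = 0.05525  ⇒  cos φ = 0.2351.
φ = arccos(0.2351) ≈ 76.4°.

76.4°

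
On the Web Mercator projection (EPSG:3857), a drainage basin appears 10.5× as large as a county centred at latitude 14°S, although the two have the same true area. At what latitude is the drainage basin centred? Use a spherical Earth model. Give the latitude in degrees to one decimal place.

72.6°

On Mercator, (apparent₁)/(apparent₂) = sec²φ₁ / sec²φ₂ when true areas are equal.
cos²φ₂ / cos²φ₁ = 10.5  ⇒  cos φ₁ = cos 14° / √10.5 = 0.9703/3.240 = 0.2994.
φ₁ = arccos(0.2994) ≈ 72.6°.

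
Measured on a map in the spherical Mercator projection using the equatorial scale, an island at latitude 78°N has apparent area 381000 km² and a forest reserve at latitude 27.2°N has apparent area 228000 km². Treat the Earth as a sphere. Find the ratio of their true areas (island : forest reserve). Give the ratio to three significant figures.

On Mercator the areal scale is sec²φ, so true area = apparent × cos²φ.
True area of island: 381000 × cos²(78°) = 381000 × 0.04323 = 16470 km².
True area of forest reserve: 228000 × cos²(27.2°) = 228000 × 0.7911 = 180400 km².
Ratio = 16470 / 180400 ≈ 0.0913.

0.0913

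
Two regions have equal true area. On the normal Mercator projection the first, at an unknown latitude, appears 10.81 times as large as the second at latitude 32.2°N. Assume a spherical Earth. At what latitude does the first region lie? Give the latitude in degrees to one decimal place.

For equal true areas on Mercator, apparent areas scale as sec²φ, so the ratio is cos²φ₂ / cos²φ₁.
cos²φ₂ / cos²φ₁ = 10.81  ⇒  cos φ₁ = cos 32.2° / √10.81 = 0.8462/3.288 = 0.2574.
φ₁ = arccos(0.2574) ≈ 75.1°.

75.1°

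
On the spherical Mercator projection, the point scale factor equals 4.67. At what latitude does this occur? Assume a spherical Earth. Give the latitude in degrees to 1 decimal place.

Mercator scale is k = sec φ = 1/cos φ.
1/cos φ = 4.67  ⇒  cos φ = 0.2141  ⇒  φ = arccos(0.2141) ≈ 77.6°.

77.6°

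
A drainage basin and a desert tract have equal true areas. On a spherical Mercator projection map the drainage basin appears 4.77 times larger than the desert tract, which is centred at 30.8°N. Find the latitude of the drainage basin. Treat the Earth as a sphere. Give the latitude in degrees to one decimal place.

For equal true areas on Mercator, apparent areas scale as sec²φ, so the ratio is cos²φ₂ / cos²φ₁.
cos²φ₂ / cos²φ₁ = 4.77  ⇒  cos φ₁ = cos 30.8° / √4.77 = 0.8590/2.184 = 0.3933.
φ₁ = arccos(0.3933) ≈ 66.8°.

66.8°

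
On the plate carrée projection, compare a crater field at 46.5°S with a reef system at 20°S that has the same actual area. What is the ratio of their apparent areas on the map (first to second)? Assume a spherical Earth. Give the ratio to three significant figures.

Plate carrée maps x = Rλ, y = Rφ. The meridian scale is h = 1 and the parallel scale is k = 1/cos φ = sec φ.
Areal scale at 46.5°: h·k = 1.000 × 1.453 = 1.453.
Areal scale at 20°: h·k = 1.000 × 1.064 = 1.064.
Ratio = 1.453/1.064 ≈ 1.37.

1.37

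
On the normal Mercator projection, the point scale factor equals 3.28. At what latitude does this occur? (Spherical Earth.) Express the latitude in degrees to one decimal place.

72.2°

Mercator scale is k = sec φ = 1/cos φ.
1/cos φ = 3.28  ⇒  cos φ = 0.3049  ⇒  φ = arccos(0.3049) ≈ 72.2°.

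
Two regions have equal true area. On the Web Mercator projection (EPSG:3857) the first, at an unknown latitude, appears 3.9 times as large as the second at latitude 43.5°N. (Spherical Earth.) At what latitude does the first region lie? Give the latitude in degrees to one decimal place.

68.5°

For equal true areas on Mercator, apparent areas scale as sec²φ, so the ratio is cos²φ₂ / cos²φ₁.
cos²φ₂ / cos²φ₁ = 3.9  ⇒  cos φ₁ = cos 43.5° / √3.9 = 0.7254/1.975 = 0.3673.
φ₁ = arccos(0.3673) ≈ 68.5°.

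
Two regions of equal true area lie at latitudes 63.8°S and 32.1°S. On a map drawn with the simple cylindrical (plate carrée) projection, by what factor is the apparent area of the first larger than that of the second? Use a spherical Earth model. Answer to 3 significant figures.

1.92

In the plate carrée (x = Rλ, y = Rφ), meridians are true-scale (h = 1) and parallels are stretched by k = sec φ.
Areal scale at 63.8°: h·k = 1.000 × 2.265 = 2.265.
Areal scale at 32.1°: h·k = 1.000 × 1.180 = 1.180.
Ratio = 2.265/1.180 ≈ 1.92.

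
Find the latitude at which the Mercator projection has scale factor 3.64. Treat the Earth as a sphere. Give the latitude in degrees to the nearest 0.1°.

Mercator scale is k = sec φ = 1/cos φ.
1/cos φ = 3.64  ⇒  cos φ = 0.2747  ⇒  φ = arccos(0.2747) ≈ 74.1°.

74.1°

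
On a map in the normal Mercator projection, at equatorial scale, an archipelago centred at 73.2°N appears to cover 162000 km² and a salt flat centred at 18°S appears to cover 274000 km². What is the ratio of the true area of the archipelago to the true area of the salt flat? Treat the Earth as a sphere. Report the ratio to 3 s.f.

Mercator's areal exaggeration is sec²φ; hence true area = (apparent area) · cos²φ.
True area of archipelago: 162000 × cos²(73.2°) = 162000 × 0.08354 = 13530 km².
True area of salt flat: 274000 × cos²(18°) = 274000 × 0.9045 = 247800 km².
Ratio = 13530 / 247800 ≈ 0.0546.

0.0546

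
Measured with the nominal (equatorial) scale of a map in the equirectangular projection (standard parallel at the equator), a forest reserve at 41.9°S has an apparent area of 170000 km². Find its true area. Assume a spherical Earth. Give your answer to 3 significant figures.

127000 km²

In the plate carrée (x = Rλ, y = Rφ), meridians are true-scale (h = 1) and parallels are stretched by k = sec φ.
Areal scale = h·k = 1 × sec φ; at 41.9°, h = 1.000, k = 1.344, so h·k = 1.344.
True area = apparent / (areal scale) = 170000 / 1.344 ≈ 127000 km².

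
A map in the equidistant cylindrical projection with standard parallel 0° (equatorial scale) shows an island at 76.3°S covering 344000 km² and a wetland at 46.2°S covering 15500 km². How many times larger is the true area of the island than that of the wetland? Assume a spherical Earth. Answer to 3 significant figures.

7.59

On the plate carrée, areal scale = h·k = 1 × sec φ, so true area = apparent × cos φ.
True area of island: 344000 × cos(76.3°) = 344000 × 0.2368 = 81470 km².
True area of wetland: 15500 × cos(46.2°) = 15500 × 0.6921 = 10730 km².
Ratio = 81470 / 10730 ≈ 7.59.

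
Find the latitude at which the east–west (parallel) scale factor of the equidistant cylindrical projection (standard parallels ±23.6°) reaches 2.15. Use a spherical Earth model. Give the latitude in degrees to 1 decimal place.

The equidistant cylindrical projection with φ₀ = 23.6° has h = 1 (meridians true) and k = cos φ₀ / cos φ along parallels.
k = cos φ₀ / cos φ = 2.15  ⇒  cos φ = cos 23.6° / 2.15 = 0.4262.
φ = arccos(0.4262) ≈ 64.8°.

64.8°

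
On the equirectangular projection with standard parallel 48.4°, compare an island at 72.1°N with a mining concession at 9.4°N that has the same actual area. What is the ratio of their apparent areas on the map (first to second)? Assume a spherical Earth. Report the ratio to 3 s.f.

3.21

In the equirectangular projection with standard parallel φ₀ = 48.4° (x = Rλ cos φ₀, y = Rφ), meridians are true-scale (h = 1) and the parallel scale is k = cos φ₀ / cos φ.
Areal scale at 72.1°: h·k = 1.000 × 2.160 = 2.160.
Areal scale at 9.4°: h·k = 1.000 × 0.6730 = 0.6730.
Ratio = 2.160/0.6730 ≈ 3.21.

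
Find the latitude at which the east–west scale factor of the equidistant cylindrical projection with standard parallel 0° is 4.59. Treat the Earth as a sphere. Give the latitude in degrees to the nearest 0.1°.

77.4°

Plate carrée: h = 1, k = sec φ along parallels.
sec φ = 4.59  ⇒  cos φ = 0.2179  ⇒  φ ≈ 77.4°.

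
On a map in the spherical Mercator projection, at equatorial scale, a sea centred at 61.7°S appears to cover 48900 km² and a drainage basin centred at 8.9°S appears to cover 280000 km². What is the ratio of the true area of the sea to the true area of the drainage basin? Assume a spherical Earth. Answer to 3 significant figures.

Since Mercator area scale is 1/cos²φ, the true area equals the apparent area multiplied by cos²φ.
True area of sea: 48900 × cos²(61.7°) = 48900 × 0.2248 = 10990 km².
True area of drainage basin: 280000 × cos²(8.9°) = 280000 × 0.9761 = 273300 km².
Ratio = 10990 / 273300 ≈ 0.0402.

0.0402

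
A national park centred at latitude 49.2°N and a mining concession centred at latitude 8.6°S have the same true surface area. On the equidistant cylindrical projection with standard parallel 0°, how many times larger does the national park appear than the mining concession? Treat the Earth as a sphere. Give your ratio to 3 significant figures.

In the plate carrée (x = Rλ, y = Rφ), meridians are true-scale (h = 1) and parallels are stretched by k = sec φ.
Areal scale at 49.2°: h·k = 1.000 × 1.530 = 1.530.
Areal scale at 8.6°: h·k = 1.000 × 1.011 = 1.011.
Ratio = 1.530/1.011 ≈ 1.51.

1.51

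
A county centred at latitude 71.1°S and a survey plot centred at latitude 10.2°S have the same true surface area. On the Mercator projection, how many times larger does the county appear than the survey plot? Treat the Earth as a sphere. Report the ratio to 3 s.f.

Mercator areal scale is sec²φ.
At 71.1°: sec²(71.1°) = 1/0.3239² = 9.531.
At 10.2°: sec²(10.2°) = 1/0.9842² = 1.032.
Ratio = 9.531/1.032 = cos²(10.2°)/cos²(71.1°) ≈ 9.23.

9.23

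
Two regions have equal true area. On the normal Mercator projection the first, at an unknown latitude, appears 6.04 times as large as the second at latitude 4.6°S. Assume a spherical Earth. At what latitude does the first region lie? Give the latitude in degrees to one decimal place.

66.1°

On Mercator, (apparent₁)/(apparent₂) = sec²φ₁ / sec²φ₂ when true areas are equal.
cos²φ₂ / cos²φ₁ = 6.04  ⇒  cos φ₁ = cos 4.6° / √6.04 = 0.9968/2.458 = 0.4056.
φ₁ = arccos(0.4056) ≈ 66.1°.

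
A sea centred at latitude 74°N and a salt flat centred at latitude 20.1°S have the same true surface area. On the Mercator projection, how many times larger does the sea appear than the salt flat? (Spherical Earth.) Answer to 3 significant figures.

Mercator is conformal with k = sec φ, so areal scale = k² = sec²φ.
At 74°: sec²(74°) = 1/0.2756² = 13.16.
At 20.1°: sec²(20.1°) = 1/0.9391² = 1.134.
Ratio = 13.16/1.134 = cos²(20.1°)/cos²(74°) ≈ 11.6.

11.6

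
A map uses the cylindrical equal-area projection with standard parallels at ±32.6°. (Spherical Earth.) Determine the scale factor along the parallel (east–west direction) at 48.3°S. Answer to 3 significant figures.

A cylindrical equal-area projection with standard parallel φ₀ has meridian scale h = cos φ / cos φ₀ and parallel scale k = cos φ₀ / cos φ (so areas are preserved, h·k = 1).
k = cos 32.6° / cos 48.3° = 0.8425/0.6652 = 1.266.

1.27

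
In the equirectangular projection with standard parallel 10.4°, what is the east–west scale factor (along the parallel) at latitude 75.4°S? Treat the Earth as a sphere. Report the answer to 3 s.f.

3.90

The equidistant cylindrical projection with φ₀ = 10.4° has h = 1 (meridians true) and k = cos φ₀ / cos φ along parallels.
k = cos 10.4° / cos 75.4° = 0.9836/0.2521 = 3.902.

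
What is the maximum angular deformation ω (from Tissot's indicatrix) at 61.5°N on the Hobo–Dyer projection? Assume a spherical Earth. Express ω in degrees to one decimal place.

55.9°

Hobo–Dyer is a cylindrical equal-area projection with standard parallels at ±37.5°. A cylindrical equal-area projection with standard parallel φ₀ has meridian scale h = cos φ / cos φ₀ and parallel scale k = cos φ₀ / cos φ (so areas are preserved, h·k = 1).
At 61.5°: h = 0.6014, k = 1.663; principal scales a = 1.663, b = 0.6014.
sin(ω/2) = (a − b)/(a + b) = 1.061/2.264 = 0.4687, so ω = 2 arcsin(0.4687) ≈ 55.9°.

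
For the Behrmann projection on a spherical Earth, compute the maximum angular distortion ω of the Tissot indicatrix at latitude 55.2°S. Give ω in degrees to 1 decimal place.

46.5°

Behrmann is a cylindrical equal-area projection with standard parallels at ±30°. Cylindrical equal-area (φ₀ = 30°): h = cos φ / cos 30° along meridians, k = cos 30° / cos φ along parallels; h·k = 1.
At 55.2°: h = 0.6590, k = 1.517; principal scales a = 1.517, b = 0.6590.
sin(ω/2) = (a − b)/(a + b) = 0.8584/2.176 = 0.3944, so ω = 2 arcsin(0.3944) ≈ 46.5°.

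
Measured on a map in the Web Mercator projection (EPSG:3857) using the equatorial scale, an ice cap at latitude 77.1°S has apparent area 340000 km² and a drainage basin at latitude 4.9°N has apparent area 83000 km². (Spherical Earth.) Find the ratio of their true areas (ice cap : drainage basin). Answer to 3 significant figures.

0.206

On Mercator the areal scale is sec²φ, so true area = apparent × cos²φ.
True area of ice cap: 340000 × cos²(77.1°) = 340000 × 0.04984 = 16950 km².
True area of drainage basin: 83000 × cos²(4.9°) = 83000 × 0.9927 = 82390 km².
Ratio = 16950 / 82390 ≈ 0.206.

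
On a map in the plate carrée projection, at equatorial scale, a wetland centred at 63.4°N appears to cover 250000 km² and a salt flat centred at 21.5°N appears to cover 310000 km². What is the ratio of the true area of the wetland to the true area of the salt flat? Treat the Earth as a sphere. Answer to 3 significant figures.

Plate carrée has h = 1 and k = sec φ, giving areal scale sec φ; true area = (apparent area) · cos φ.
True area of wetland: 250000 × cos(63.4°) = 250000 × 0.4478 = 111900 km².
True area of salt flat: 310000 × cos(21.5°) = 310000 × 0.9304 = 288400 km².
Ratio = 111900 / 288400 ≈ 0.388.

0.388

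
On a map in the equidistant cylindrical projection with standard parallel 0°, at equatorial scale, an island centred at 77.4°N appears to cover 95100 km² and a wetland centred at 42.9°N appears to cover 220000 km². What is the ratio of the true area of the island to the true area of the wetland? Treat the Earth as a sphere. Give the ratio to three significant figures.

0.129

Plate carrée has h = 1 and k = sec φ, giving areal scale sec φ; true area = (apparent area) · cos φ.
True area of island: 95100 × cos(77.4°) = 95100 × 0.2181 = 20750 km².
True area of wetland: 220000 × cos(42.9°) = 220000 × 0.7325 = 161200 km².
Ratio = 20750 / 161200 ≈ 0.129.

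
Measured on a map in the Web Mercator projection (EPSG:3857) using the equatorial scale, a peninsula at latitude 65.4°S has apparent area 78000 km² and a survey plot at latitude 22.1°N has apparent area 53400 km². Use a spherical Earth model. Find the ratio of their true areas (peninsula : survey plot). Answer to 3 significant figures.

0.295

Mercator's areal exaggeration is sec²φ; hence true area = (apparent area) · cos²φ.
True area of peninsula: 78000 × cos²(65.4°) = 78000 × 0.1733 = 13520 km².
True area of survey plot: 53400 × cos²(22.1°) = 53400 × 0.8585 = 45840 km².
Ratio = 13520 / 45840 ≈ 0.295.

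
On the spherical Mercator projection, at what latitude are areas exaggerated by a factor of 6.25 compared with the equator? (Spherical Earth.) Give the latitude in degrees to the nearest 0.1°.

Mercator areal scale is sec²φ.
sec²φ = 6.25  ⇒  cos²φ = 0.1600  ⇒  cos φ = 0.4000.
φ = arccos(0.4000) ≈ 66.4°.

66.4°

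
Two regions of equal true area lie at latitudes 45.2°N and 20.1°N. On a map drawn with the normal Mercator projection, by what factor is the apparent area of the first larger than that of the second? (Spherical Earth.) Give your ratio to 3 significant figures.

1.78

Mercator areal scale is sec²φ.
At 45.2°: sec²(45.2°) = 1/0.7046² = 2.014.
At 20.1°: sec²(20.1°) = 1/0.9391² = 1.134.
Ratio = 2.014/1.134 = cos²(20.1°)/cos²(45.2°) ≈ 1.78.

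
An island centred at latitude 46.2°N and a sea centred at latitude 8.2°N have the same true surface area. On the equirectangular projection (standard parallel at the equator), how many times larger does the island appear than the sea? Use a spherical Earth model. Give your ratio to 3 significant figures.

1.43

For the equirectangular projection with φ₀ = 0 (plate carrée), h = 1 along meridians and k = sec φ along parallels.
Areal scale at 46.2°: h·k = 1.000 × 1.445 = 1.445.
Areal scale at 8.2°: h·k = 1.000 × 1.010 = 1.010.
Ratio = 1.445/1.010 ≈ 1.43.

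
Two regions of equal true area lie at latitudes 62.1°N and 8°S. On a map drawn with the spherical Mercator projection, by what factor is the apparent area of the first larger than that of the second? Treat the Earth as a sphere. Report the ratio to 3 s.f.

4.48

Mercator areal scale is sec²φ.
At 62.1°: sec²(62.1°) = 1/0.4679² = 4.567.
At 8°: sec²(8°) = 1/0.9903² = 1.020.
Ratio = 4.567/1.020 = cos²(8°)/cos²(62.1°) ≈ 4.48.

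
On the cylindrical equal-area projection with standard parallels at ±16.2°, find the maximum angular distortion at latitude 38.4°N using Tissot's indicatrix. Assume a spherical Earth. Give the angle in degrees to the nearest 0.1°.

For cylindrical equal-area with standard parallel φ₀, h = cos φ / cos φ₀ and k = cos φ₀ / cos φ, so h·k = 1.
At 38.4°: h = 0.8161, k = 1.225; principal scales a = 1.225, b = 0.8161.
sin(ω/2) = (a − b)/(a + b) = 0.4092/2.041 = 0.2005, so ω = 2 arcsin(0.2005) ≈ 23.1°.

23.1°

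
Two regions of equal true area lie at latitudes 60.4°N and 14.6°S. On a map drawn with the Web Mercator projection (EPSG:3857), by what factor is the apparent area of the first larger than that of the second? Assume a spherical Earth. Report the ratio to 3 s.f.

Mercator areal scale is sec²φ.
At 60.4°: sec²(60.4°) = 1/0.4939² = 4.099.
At 14.6°: sec²(14.6°) = 1/0.9677² = 1.068.
Ratio = 4.099/1.068 = cos²(14.6°)/cos²(60.4°) ≈ 3.84.

3.84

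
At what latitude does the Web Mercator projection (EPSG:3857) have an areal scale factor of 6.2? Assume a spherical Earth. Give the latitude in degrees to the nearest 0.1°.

66.3°

Mercator areal scale is sec²φ.
sec²φ = 6.2  ⇒  cos²φ = 0.1613  ⇒  cos φ = 0.4016.
φ = arccos(0.4016) ≈ 66.3°.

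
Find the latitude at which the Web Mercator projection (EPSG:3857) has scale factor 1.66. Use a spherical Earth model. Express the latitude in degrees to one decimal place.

53.0°

Mercator scale is k = sec φ = 1/cos φ.
1/cos φ = 1.66  ⇒  cos φ = 0.6024  ⇒  φ = arccos(0.6024) ≈ 53.0°.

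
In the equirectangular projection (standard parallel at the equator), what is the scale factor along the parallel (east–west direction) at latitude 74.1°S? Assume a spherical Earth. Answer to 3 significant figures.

3.65

For the equirectangular projection with φ₀ = 0 (plate carrée), h = 1 along meridians and k = sec φ along parallels.
k = 1/cos 74.1° = 1/0.2740 = 3.650.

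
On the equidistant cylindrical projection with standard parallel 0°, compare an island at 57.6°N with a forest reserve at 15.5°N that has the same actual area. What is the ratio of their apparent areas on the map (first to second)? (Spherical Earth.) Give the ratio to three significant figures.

1.80

For the equirectangular projection with φ₀ = 0 (plate carrée), h = 1 along meridians and k = sec φ along parallels.
Areal scale at 57.6°: h·k = 1.000 × 1.866 = 1.866.
Areal scale at 15.5°: h·k = 1.000 × 1.038 = 1.038.
Ratio = 1.866/1.038 ≈ 1.80.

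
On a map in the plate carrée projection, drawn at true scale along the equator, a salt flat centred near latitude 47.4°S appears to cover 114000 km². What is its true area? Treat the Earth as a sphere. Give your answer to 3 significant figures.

In the plate carrée (x = Rλ, y = Rφ), meridians are true-scale (h = 1) and parallels are stretched by k = sec φ.
Areal scale = h·k = 1 × sec φ; at 47.4°, h = 1.000, k = 1.477, so h·k = 1.477.
True area = apparent / (areal scale) = 114000 / 1.477 ≈ 77200 km².

77200 km²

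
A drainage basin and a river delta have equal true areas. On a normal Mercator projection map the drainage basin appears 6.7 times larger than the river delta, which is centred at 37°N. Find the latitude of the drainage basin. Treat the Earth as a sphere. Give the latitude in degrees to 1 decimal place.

On Mercator, (apparent₁)/(apparent₂) = sec²φ₁ / sec²φ₂ when true areas are equal.
cos²φ₂ / cos²φ₁ = 6.7  ⇒  cos φ₁ = cos 37° / √6.7 = 0.7986/2.588 = 0.3085.
φ₁ = arccos(0.3085) ≈ 72.0°.

72.0°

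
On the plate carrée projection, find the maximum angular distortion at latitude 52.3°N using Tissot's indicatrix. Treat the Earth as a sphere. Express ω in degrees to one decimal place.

27.9°

For the equirectangular projection with φ₀ = 0 (plate carrée), h = 1 along meridians and k = sec φ along parallels.
At 52.3°: h = 1.000, k = 1.635; principal scales a = 1.635, b = 1.000.
sin(ω/2) = (a − b)/(a + b) = 0.6353/2.635 = 0.2411, so ω = 2 arcsin(0.2411) ≈ 27.9°.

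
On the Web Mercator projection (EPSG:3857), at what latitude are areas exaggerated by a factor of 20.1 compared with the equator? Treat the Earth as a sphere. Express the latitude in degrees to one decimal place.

Mercator areal scale is sec²φ.
sec²φ = 20.1  ⇒  cos²φ = 0.04975  ⇒  cos φ = 0.2230.
φ = arccos(0.2230) ≈ 77.1°.

77.1°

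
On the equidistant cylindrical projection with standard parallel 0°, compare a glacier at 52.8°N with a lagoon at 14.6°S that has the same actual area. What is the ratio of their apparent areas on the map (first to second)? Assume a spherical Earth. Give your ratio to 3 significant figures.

1.60

For the equirectangular projection with φ₀ = 0 (plate carrée), h = 1 along meridians and k = sec φ along parallels.
Areal scale at 52.8°: h·k = 1.000 × 1.654 = 1.654.
Areal scale at 14.6°: h·k = 1.000 × 1.033 = 1.033.
Ratio = 1.654/1.033 ≈ 1.60.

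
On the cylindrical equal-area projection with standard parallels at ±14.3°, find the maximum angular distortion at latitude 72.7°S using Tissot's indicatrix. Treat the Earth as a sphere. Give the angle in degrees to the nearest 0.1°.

111.8°

For cylindrical equal-area with standard parallel φ₀, h = cos φ / cos φ₀ and k = cos φ₀ / cos φ, so h·k = 1.
At 72.7°: h = 0.3069, k = 3.259; principal scales a = 3.259, b = 0.3069.
sin(ω/2) = (a − b)/(a + b) = 2.952/3.565 = 0.8279, so ω = 2 arcsin(0.8279) ≈ 111.8°.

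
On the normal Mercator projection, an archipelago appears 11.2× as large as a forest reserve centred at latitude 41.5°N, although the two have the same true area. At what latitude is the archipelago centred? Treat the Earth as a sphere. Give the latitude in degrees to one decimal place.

77.1°

On Mercator, (apparent₁)/(apparent₂) = sec²φ₁ / sec²φ₂ when true areas are equal.
cos²φ₂ / cos²φ₁ = 11.2  ⇒  cos φ₁ = cos 41.5° / √11.2 = 0.7490/3.347 = 0.2238.
φ₁ = arccos(0.2238) ≈ 77.1°.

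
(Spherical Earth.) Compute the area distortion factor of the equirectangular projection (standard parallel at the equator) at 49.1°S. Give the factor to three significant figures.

1.53

Plate carrée maps x = Rλ, y = Rφ. The meridian scale is h = 1 and the parallel scale is k = 1/cos φ = sec φ.
Areal scale = h·k = 1 × sec φ; at 49.1°, h = 1.000, k = 1.527, so h·k = 1.527.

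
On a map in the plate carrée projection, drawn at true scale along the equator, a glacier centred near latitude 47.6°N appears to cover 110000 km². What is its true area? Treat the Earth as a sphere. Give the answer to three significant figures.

Plate carrée maps x = Rλ, y = Rφ. The meridian scale is h = 1 and the parallel scale is k = 1/cos φ = sec φ.
Areal scale = h·k = 1 × sec φ; at 47.6°, h = 1.000, k = 1.483, so h·k = 1.483.
True area = apparent / (areal scale) = 110000 / 1.483 ≈ 74200 km².

74200 km²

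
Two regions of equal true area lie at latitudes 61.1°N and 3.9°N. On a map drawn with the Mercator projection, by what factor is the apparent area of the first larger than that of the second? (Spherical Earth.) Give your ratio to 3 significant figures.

4.26

On Mercator, area is exaggerated by sec²φ = 1/cos²φ.
At 61.1°: sec²(61.1°) = 1/0.4833² = 4.282.
At 3.9°: sec²(3.9°) = 1/0.9977² = 1.005.
Ratio = 4.282/1.005 = cos²(3.9°)/cos²(61.1°) ≈ 4.26.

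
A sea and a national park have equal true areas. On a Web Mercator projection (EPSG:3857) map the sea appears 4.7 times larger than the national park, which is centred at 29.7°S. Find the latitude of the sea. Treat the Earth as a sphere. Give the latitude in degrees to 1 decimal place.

Mercator areal scale is sec²φ, so apparent-area ratio = sec²φ₁ / sec²φ₂ = cos²φ₂ / cos²φ₁.
cos²φ₂ / cos²φ₁ = 4.7  ⇒  cos φ₁ = cos 29.7° / √4.7 = 0.8686/2.168 = 0.4007.
φ₁ = arccos(0.4007) ≈ 66.4°.

66.4°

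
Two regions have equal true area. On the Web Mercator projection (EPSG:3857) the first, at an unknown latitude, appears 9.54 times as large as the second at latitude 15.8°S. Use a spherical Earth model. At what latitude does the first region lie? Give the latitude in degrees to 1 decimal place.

71.8°

Mercator areal scale is sec²φ, so apparent-area ratio = sec²φ₁ / sec²φ₂ = cos²φ₂ / cos²φ₁.
cos²φ₂ / cos²φ₁ = 9.54  ⇒  cos φ₁ = cos 15.8° / √9.54 = 0.9622/3.089 = 0.3115.
φ₁ = arccos(0.3115) ≈ 71.8°.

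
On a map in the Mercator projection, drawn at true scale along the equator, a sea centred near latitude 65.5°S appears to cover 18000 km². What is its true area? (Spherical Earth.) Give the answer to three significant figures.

For Mercator, h = k = sec φ (a conformal cylindrical projection has a single point scale, 1/cos φ).
Areal scale = k² = sec²φ = 1/cos²(65.5°) = 1/0.4147² = 5.815.
True area = apparent / (areal scale) = 18000 / 5.815 ≈ 3100 km².

3100 km²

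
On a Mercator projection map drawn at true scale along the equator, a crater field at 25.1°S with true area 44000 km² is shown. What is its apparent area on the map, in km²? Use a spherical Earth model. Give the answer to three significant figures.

53700 km²

Mercator is conformal, so the point scale is isotropic: h = k = sec φ = 1/cos φ.
Areal scale = k² = sec²φ = 1/cos²(25.1°) = 1/0.9056² = 1.219.
Apparent area = 44000 × 1.219 ≈ 53700 km².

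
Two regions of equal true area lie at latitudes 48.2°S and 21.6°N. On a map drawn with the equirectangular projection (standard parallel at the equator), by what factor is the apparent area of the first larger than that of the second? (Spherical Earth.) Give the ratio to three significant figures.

Plate carrée maps x = Rλ, y = Rφ. The meridian scale is h = 1 and the parallel scale is k = 1/cos φ = sec φ.
Areal scale at 48.2°: h·k = 1.000 × 1.500 = 1.500.
Areal scale at 21.6°: h·k = 1.000 × 1.076 = 1.076.
Ratio = 1.500/1.076 ≈ 1.39.

1.39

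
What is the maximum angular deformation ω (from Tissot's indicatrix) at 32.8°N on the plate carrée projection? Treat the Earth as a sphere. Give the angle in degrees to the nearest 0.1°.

9.9°

Plate carrée maps x = Rλ, y = Rφ. The meridian scale is h = 1 and the parallel scale is k = 1/cos φ = sec φ.
At 32.8°: h = 1.000, k = 1.190; principal scales a = 1.190, b = 1.000.
sin(ω/2) = (a − b)/(a + b) = 0.1897/2.190 = 0.08662, so ω = 2 arcsin(0.08662) ≈ 9.9°.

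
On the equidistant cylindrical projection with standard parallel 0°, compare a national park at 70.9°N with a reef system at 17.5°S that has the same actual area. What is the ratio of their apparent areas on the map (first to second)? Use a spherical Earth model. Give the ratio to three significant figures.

2.91

Plate carrée maps x = Rλ, y = Rφ. The meridian scale is h = 1 and the parallel scale is k = 1/cos φ = sec φ.
Areal scale at 70.9°: h·k = 1.000 × 3.056 = 3.056.
Areal scale at 17.5°: h·k = 1.000 × 1.049 = 1.049.
Ratio = 3.056/1.049 ≈ 2.91.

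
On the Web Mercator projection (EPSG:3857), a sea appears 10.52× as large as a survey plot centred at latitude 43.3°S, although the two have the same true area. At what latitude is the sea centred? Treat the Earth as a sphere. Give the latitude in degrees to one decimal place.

Mercator areal scale is sec²φ, so apparent-area ratio = sec²φ₁ / sec²φ₂ = cos²φ₂ / cos²φ₁.
cos²φ₂ / cos²φ₁ = 10.52  ⇒  cos φ₁ = cos 43.3° / √10.52 = 0.7278/3.243 = 0.2244.
φ₁ = arccos(0.2244) ≈ 77.0°.

77.0°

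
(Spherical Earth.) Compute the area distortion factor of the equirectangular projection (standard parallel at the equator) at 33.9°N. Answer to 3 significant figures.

Plate carrée maps x = Rλ, y = Rφ. The meridian scale is h = 1 and the parallel scale is k = 1/cos φ = sec φ.
Areal scale = h·k = 1 × sec φ; at 33.9°, h = 1.000, k = 1.205, so h·k = 1.205.

1.20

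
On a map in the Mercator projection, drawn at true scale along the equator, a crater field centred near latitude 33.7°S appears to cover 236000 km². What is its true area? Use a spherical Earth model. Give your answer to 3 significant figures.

The Mercator projection is conformal; its linear scale factor is the same in every direction and equals sec φ = 1/cos φ.
Areal scale = k² = sec²φ = 1/cos²(33.7°) = 1/0.8320² = 1.445.
True area = apparent / (areal scale) = 236000 / 1.445 ≈ 163000 km².

163000 km²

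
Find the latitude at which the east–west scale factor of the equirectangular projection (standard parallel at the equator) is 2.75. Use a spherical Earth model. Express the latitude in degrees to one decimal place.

68.7°

Plate carrée: h = 1, k = sec φ along parallels.
sec φ = 2.75  ⇒  cos φ = 0.3636  ⇒  φ ≈ 68.7°.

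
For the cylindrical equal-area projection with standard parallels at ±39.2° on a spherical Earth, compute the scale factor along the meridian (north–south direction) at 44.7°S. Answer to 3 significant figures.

0.917

A cylindrical equal-area projection with standard parallel φ₀ has meridian scale h = cos φ / cos φ₀ and parallel scale k = cos φ₀ / cos φ (so areas are preserved, h·k = 1).
h = cos 44.7° / cos 39.2° = 0.7108/0.7749 = 0.9172.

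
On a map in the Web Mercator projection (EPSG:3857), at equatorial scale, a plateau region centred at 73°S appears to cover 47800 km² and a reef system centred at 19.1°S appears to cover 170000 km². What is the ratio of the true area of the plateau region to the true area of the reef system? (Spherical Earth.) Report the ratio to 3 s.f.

Mercator's areal exaggeration is sec²φ; hence true area = (apparent area) · cos²φ.
True area of plateau region: 47800 × cos²(73°) = 47800 × 0.08548 = 4086 km².
True area of reef system: 170000 × cos²(19.1°) = 170000 × 0.8929 = 151800 km².
Ratio = 4086 / 151800 ≈ 0.0269.

0.0269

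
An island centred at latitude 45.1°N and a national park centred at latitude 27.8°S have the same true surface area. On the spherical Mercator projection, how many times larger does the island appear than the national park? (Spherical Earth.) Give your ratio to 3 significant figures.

On Mercator, area is exaggerated by sec²φ = 1/cos²φ.
At 45.1°: sec²(45.1°) = 1/0.7059² = 2.007.
At 27.8°: sec²(27.8°) = 1/0.8846² = 1.278.
Ratio = 2.007/1.278 = cos²(27.8°)/cos²(45.1°) ≈ 1.57.

1.57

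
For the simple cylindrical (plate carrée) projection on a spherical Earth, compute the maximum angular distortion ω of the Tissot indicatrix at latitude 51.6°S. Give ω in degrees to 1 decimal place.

For the equirectangular projection with φ₀ = 0 (plate carrée), h = 1 along meridians and k = sec φ along parallels.
At 51.6°: h = 1.000, k = 1.610; principal scales a = 1.610, b = 1.000.
sin(ω/2) = (a − b)/(a + b) = 0.6099/2.610 = 0.2337, so ω = 2 arcsin(0.2337) ≈ 27.0°.

27.0°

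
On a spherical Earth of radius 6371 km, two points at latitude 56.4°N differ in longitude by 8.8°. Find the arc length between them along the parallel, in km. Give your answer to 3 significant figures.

542 km

Arc length along a parallel = R cos φ · Δλ (with Δλ in radians).
= 6371 × cos 56.4° × (8.8° × π/180) = 6371 × 0.5534 × 0.1536 ≈ 542 km.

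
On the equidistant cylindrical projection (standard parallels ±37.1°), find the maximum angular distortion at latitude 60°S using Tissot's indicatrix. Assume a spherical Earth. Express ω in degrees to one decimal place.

The equidistant cylindrical projection with φ₀ = 37.1° has h = 1 (meridians true) and k = cos φ₀ / cos φ along parallels.
At 60°: h = 1.000, k = 1.595; principal scales a = 1.595, b = 1.000.
sin(ω/2) = (a − b)/(a + b) = 0.5952/2.595 = 0.2293, so ω = 2 arcsin(0.2293) ≈ 26.5°.

26.5°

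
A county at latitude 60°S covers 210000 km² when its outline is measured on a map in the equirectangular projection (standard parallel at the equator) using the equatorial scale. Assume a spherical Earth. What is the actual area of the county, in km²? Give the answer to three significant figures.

105000 km²

For the equirectangular projection with φ₀ = 0 (plate carrée), h = 1 along meridians and k = sec φ along parallels.
Areal scale = h·k = 1 × sec φ; at 60°, h = 1.000, k = 2.000, so h·k = 2.000.
True area = apparent / (areal scale) = 210000 / 2.000 ≈ 105000 km².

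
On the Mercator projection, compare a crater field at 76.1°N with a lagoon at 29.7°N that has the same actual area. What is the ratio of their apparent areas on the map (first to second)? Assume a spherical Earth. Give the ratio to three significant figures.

Mercator areal scale is sec²φ.
At 76.1°: sec²(76.1°) = 1/0.2402² = 17.33.
At 29.7°: sec²(29.7°) = 1/0.8686² = 1.325.
Ratio = 17.33/1.325 = cos²(29.7°)/cos²(76.1°) ≈ 13.1.

13.1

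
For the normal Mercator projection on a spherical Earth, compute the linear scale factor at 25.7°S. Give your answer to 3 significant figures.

Mercator is conformal, so the point scale is isotropic: h = k = sec φ = 1/cos φ.
k = 1/cos 25.7° = 1/0.9011 = 1.110.

1.11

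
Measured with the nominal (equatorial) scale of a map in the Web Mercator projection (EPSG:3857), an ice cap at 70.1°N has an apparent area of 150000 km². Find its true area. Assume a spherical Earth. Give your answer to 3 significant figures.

The Mercator projection is conformal; its linear scale factor is the same in every direction and equals sec φ = 1/cos φ.
Areal scale = k² = sec²φ = 1/cos²(70.1°) = 1/0.3404² = 8.631.
True area = apparent / (areal scale) = 150000 / 8.631 ≈ 17400 km².

17400 km²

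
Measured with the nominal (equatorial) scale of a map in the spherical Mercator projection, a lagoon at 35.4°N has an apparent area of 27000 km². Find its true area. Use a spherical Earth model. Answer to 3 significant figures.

The Mercator projection is conformal; its linear scale factor is the same in every direction and equals sec φ = 1/cos φ.
Areal scale = k² = sec²φ = 1/cos²(35.4°) = 1/0.8151² = 1.505.
True area = apparent / (areal scale) = 27000 / 1.505 ≈ 17900 km².

17900 km²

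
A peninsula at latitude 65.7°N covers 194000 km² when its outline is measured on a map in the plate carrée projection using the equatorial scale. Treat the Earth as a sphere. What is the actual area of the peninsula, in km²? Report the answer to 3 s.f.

79800 km²

In the plate carrée (x = Rλ, y = Rφ), meridians are true-scale (h = 1) and parallels are stretched by k = sec φ.
Areal scale = h·k = 1 × sec φ; at 65.7°, h = 1.000, k = 2.430, so h·k = 2.430.
True area = apparent / (areal scale) = 194000 / 2.430 ≈ 79800 km².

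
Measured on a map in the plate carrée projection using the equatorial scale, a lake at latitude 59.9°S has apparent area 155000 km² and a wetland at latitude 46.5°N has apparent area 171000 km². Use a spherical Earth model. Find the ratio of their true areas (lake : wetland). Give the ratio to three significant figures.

0.660

Plate carrée has h = 1 and k = sec φ, giving areal scale sec φ; true area = (apparent area) · cos φ.
True area of lake: 155000 × cos(59.9°) = 155000 × 0.5015 = 77730 km².
True area of wetland: 171000 × cos(46.5°) = 171000 × 0.6884 = 117700 km².
Ratio = 77730 / 117700 ≈ 0.660.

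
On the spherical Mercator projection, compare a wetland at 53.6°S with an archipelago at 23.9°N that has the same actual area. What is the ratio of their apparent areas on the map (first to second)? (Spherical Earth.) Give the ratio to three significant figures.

2.37

Mercator is conformal with k = sec φ, so areal scale = k² = sec²φ.
At 53.6°: sec²(53.6°) = 1/0.5934² = 2.840.
At 23.9°: sec²(23.9°) = 1/0.9143² = 1.196.
Ratio = 2.840/1.196 = cos²(23.9°)/cos²(53.6°) ≈ 2.37.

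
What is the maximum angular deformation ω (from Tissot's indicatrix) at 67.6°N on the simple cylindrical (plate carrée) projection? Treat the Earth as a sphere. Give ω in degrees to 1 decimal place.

53.3°

Plate carrée maps x = Rλ, y = Rφ. The meridian scale is h = 1 and the parallel scale is k = 1/cos φ = sec φ.
At 67.6°: h = 1.000, k = 2.624; principal scales a = 2.624, b = 1.000.
sin(ω/2) = (a − b)/(a + b) = 1.624/3.624 = 0.4482, so ω = 2 arcsin(0.4482) ≈ 53.3°.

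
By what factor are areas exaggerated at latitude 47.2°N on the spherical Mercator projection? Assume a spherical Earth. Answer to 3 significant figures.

The Mercator projection is conformal; its linear scale factor is the same in every direction and equals sec φ = 1/cos φ.
Areal scale = k² = sec²φ = 1/cos²(47.2°) = 1/0.6794² = 2.166.

2.17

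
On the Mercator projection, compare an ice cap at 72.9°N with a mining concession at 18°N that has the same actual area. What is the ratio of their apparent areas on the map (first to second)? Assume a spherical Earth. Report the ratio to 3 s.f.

10.5

Mercator is conformal with k = sec φ, so areal scale = k² = sec²φ.
At 72.9°: sec²(72.9°) = 1/0.2940² = 11.57.
At 18°: sec²(18°) = 1/0.9511² = 1.106.
Ratio = 11.57/1.106 = cos²(18°)/cos²(72.9°) ≈ 10.5.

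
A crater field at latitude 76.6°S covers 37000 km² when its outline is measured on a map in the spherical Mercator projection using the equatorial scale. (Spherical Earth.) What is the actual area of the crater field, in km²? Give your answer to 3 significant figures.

1990 km²

For Mercator, h = k = sec φ (a conformal cylindrical projection has a single point scale, 1/cos φ).
Areal scale = k² = sec²φ = 1/cos²(76.6°) = 1/0.2317² = 18.62.
True area = apparent / (areal scale) = 37000 / 18.62 ≈ 1990 km².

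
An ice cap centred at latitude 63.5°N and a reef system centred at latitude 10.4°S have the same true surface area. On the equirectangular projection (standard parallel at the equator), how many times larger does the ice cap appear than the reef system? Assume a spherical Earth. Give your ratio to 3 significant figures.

2.20

Plate carrée maps x = Rλ, y = Rφ. The meridian scale is h = 1 and the parallel scale is k = 1/cos φ = sec φ.
Areal scale at 63.5°: h·k = 1.000 × 2.241 = 2.241.
Areal scale at 10.4°: h·k = 1.000 × 1.017 = 1.017.
Ratio = 2.241/1.017 ≈ 2.20.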